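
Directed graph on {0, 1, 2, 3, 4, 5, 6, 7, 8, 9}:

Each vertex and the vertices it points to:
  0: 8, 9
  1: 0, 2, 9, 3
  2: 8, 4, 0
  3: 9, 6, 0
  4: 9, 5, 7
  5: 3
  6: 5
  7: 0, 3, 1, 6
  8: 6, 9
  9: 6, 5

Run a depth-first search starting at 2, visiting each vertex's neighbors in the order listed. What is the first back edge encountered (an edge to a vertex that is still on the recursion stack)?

DFS from 2 (visiting each vertex's neighbors in the order listed); mark gray on enter, black on exit:
2 gray
  8 gray
    6 gray
      5 gray
        3 gray
          9 gray
            9→6: 6 is gray → back edge
First back edge: 9 → 6.

9→6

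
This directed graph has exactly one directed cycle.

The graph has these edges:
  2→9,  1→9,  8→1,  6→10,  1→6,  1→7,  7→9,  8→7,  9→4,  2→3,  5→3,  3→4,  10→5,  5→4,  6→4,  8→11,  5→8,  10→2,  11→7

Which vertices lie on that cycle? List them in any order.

DFS with gray/black marking from 10:
10 gray
  2 gray
    3 gray
      4 gray
      4 black
    3 black
    9 gray
      9→4: 4 black — skip
    9 black
  2 black
  5 gray
    5→4: 4 black — skip
    5→3: 3 black — skip
    8 gray
      1 gray
        1→9: 9 black — skip
        7 gray
          7→9: 9 black — skip
        7 black
        6 gray
          6→10: 10 is gray → back edge
Back edge closes the cycle 10 → 5 → 8 → 1 → 6 → 10; its vertices are {1, 5, 6, 8, 10}.

1, 5, 6, 8, 10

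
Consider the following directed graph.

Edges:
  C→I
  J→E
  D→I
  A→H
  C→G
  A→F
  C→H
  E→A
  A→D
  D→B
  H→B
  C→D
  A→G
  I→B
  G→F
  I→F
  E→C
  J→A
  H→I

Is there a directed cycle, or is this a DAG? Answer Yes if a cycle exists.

No

DFS with white/gray/black marking, starting from A:
A gray
  G gray
    F gray
    F black
  G black
  H gray
    I gray
      B gray
      B black
      I→F: F black — skip
    I black
    H→B: B black — skip
  H black
  A→F: F black — skip
  D gray
    D→B: B black — skip
    D→I: I black — skip
  D black
A black
C gray
  C→G: G black — skip
  C→I: I black — skip
  C→H: H black — skip
  C→D: D black — skip
C black
E gray
  E→C: C black — skip
  E→A: A black — skip
E black
J gray
  J→A: A black — skip
  J→E: E black — skip
J black
Every edge goes to a white or black vertex — no back edge, so the graph is acyclic.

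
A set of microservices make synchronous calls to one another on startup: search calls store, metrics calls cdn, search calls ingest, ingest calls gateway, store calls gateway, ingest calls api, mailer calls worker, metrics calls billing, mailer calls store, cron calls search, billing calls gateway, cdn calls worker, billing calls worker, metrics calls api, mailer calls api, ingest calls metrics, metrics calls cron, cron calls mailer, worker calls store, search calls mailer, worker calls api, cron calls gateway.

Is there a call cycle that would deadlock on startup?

Yes

DFS with white/gray/black marking, starting from ingest:
ingest gray
  api gray
  api black
  metrics gray
    cron gray
      search gray
        mailer gray
          mailer→api: api black — skip
          store gray
            gateway gray
            gateway black
          store black
          worker gray
            worker→store: store black — skip
            worker→api: api black — skip
          worker black
        mailer black
        search→ingest: ingest is gray → back edge
Back edge found, so a cycle exists: ingest → metrics → cron → search → ingest.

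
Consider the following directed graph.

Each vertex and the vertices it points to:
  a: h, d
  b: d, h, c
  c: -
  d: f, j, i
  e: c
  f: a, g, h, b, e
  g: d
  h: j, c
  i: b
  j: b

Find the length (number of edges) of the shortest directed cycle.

3

For each vertex v, BFS finds the shortest path from v back to v.
The shortest such closed walk is f → a → d → f, length 3.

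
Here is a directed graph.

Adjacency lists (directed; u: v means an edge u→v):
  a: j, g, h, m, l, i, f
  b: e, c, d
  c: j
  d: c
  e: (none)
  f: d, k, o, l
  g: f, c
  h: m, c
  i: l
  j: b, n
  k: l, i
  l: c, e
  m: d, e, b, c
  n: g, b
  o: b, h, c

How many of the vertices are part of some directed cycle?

A vertex is on a directed cycle iff it belongs to a strongly connected component of size ≥ 2 (or has a self-loop).
The vertices on cycles are {b, c, d, f, g, h, i, j, k, l, m, n, o} — 13 in total.

13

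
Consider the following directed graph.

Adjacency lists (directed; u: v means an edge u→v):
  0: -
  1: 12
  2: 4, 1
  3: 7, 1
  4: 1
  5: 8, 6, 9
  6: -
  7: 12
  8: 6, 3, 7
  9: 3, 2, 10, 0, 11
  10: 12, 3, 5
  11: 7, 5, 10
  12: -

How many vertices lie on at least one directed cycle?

A vertex is on a directed cycle iff it belongs to a strongly connected component of size ≥ 2 (or has a self-loop).
The vertices on cycles are {5, 9, 10, 11} — 4 in total.

4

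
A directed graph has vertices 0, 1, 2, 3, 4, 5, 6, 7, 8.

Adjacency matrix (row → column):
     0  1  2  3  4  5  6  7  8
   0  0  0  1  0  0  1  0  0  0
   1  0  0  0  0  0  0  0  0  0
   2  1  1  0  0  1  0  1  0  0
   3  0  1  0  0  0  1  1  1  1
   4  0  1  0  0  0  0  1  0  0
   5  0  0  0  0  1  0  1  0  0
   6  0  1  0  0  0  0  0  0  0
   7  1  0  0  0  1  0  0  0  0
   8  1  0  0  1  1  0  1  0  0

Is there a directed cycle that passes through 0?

0 is on a cycle iff 0 can reach itself via ≥1 edge.
0 → 2 → 0 — yes.

Yes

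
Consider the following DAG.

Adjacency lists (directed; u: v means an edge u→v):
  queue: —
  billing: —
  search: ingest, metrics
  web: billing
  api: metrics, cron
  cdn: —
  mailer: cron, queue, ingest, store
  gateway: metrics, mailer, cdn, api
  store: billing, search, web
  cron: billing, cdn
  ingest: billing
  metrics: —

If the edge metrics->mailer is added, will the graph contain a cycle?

Adding metrics→mailer creates a cycle iff mailer can already reach metrics.
Path from mailer: mailer → store → search → metrics.
So mailer → … → metrics → mailer is a cycle.

Yes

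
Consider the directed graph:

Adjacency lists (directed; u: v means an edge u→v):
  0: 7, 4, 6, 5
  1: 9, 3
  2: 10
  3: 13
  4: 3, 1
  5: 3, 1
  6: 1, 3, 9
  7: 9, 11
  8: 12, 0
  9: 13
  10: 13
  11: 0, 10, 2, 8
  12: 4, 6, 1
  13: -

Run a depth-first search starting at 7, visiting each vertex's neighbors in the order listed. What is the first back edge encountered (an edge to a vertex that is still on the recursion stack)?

DFS from 7 (visiting each vertex's neighbors in the order listed); mark gray on enter, black on exit:
7 gray
  9 gray
    13 gray
    13 black
  9 black
  11 gray
    0 gray
      0→7: 7 is gray → back edge
First back edge: 0 → 7.

0→7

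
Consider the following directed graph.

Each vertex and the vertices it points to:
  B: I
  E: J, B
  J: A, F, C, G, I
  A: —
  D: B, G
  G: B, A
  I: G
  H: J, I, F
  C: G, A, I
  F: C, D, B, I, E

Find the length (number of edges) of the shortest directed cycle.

3

For each vertex v, BFS finds the shortest path from v back to v.
The shortest such closed walk is F → E → J → F, length 3.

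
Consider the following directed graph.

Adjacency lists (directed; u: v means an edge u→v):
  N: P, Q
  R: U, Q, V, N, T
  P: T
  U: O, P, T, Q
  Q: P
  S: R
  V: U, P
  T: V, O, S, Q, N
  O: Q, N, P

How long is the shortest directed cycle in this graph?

3

For each vertex v, BFS finds the shortest path from v back to v.
The shortest such closed walk is S → R → T → S, length 3.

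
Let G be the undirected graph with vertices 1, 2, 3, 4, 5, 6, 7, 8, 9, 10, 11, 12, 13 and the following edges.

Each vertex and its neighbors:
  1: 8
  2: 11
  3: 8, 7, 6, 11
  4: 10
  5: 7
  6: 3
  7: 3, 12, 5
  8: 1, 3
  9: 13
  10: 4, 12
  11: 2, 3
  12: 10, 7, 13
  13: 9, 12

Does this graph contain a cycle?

No

DFS, tracking each vertex's parent; an edge to a visited non-parent vertex closes a cycle.
Start from 13:
visit 13 (parent –)
  visit 9 (parent 13)
    9–13: parent, skip
  visit 12 (parent 13)
    visit 10 (parent 12)
      visit 4 (parent 10)
        4–10: parent, skip
      10–12: parent, skip
    visit 7 (parent 12)
      visit 3 (parent 7)
        visit 8 (parent 3)
          visit 1 (parent 8)
            1–8: parent, skip
          8–3: parent, skip
        3–7: parent, skip
        visit 6 (parent 3)
          6–3: parent, skip
        visit 11 (parent 3)
          visit 2 (parent 11)
            2–11: parent, skip
          11–3: parent, skip
      7–12: parent, skip
      visit 5 (parent 7)
        5–7: parent, skip
    12–13: parent, skip
No non-parent visited neighbor found — the graph is a forest.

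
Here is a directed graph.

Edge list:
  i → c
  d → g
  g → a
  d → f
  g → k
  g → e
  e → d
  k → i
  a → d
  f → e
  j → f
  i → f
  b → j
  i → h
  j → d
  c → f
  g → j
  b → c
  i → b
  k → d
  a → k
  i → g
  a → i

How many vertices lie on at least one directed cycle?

10

A vertex is on a directed cycle iff it belongs to a strongly connected component of size ≥ 2 (or has a self-loop).
The vertices on cycles are {a, b, c, d, e, f, g, i, j, k} — 10 in total.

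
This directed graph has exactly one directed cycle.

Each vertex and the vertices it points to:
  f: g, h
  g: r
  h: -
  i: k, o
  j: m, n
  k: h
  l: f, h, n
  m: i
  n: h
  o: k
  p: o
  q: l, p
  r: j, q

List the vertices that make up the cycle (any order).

f, g, l, q, r

DFS with gray/black marking from r:
r gray
  j gray
    m gray
      i gray
        k gray
          h gray
          h black
        k black
        o gray
          o→k: k black — skip
        o black
      i black
    m black
    n gray
      n→h: h black — skip
    n black
  j black
  q gray
    l gray
      f gray
        g gray
          g→r: r is gray → back edge
Back edge closes the cycle r → q → l → f → g → r; its vertices are {f, g, l, q, r}.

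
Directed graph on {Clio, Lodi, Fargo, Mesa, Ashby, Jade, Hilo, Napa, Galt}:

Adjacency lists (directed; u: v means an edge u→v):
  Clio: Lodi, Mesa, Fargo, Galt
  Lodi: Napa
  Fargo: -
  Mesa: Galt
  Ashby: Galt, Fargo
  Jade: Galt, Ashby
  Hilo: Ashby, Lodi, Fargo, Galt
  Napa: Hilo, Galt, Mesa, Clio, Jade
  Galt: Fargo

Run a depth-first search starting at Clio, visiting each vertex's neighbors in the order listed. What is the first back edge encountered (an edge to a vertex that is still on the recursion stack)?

Hilo->Lodi

DFS from Clio (visiting each vertex's neighbors in the order listed); mark gray on enter, black on exit:
Clio gray
  Lodi gray
    Napa gray
      Hilo gray
        Ashby gray
          Galt gray
            Fargo gray
            Fargo black
          Galt black
          Ashby→Fargo: Fargo black — skip
        Ashby black
        Hilo→Lodi: Lodi is gray → back edge
First back edge: Hilo → Lodi.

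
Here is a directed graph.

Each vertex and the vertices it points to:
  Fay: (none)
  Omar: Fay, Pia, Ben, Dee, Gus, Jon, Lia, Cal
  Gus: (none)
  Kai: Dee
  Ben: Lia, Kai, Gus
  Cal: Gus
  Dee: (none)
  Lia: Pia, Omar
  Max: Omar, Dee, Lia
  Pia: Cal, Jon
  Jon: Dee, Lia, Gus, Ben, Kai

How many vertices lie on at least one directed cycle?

A vertex is on a directed cycle iff it belongs to a strongly connected component of size ≥ 2 (or has a self-loop).
The vertices on cycles are {Ben, Jon, Lia, Pia, Omar} — 5 in total.

5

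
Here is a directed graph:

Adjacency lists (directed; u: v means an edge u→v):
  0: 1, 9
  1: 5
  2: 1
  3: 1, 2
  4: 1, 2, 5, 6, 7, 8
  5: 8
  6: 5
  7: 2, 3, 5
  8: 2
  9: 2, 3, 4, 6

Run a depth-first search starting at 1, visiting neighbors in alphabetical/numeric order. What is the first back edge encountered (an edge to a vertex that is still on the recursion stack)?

DFS from 1 (visiting neighbors in alphabetical/numeric order); mark gray on enter, black on exit:
1 gray
  5 gray
    8 gray
      2 gray
        2→1: 1 is gray → back edge
First back edge: 2 → 1.

2->1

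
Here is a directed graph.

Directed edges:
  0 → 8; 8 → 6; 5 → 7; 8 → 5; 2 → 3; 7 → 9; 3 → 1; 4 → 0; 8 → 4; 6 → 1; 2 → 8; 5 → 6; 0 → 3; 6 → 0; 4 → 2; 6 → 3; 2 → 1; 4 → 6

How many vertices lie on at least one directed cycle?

A vertex is on a directed cycle iff it belongs to a strongly connected component of size ≥ 2 (or has a self-loop).
The vertices on cycles are {0, 2, 4, 5, 6, 8} — 6 in total.

6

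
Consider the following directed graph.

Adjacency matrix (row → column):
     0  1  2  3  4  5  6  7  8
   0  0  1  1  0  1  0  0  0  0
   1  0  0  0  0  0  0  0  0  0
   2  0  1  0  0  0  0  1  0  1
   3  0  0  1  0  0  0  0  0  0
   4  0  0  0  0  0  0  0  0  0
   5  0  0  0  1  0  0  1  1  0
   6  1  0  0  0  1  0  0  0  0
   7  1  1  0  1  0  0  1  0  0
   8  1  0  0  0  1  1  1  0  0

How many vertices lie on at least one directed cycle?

7

A vertex is on a directed cycle iff it belongs to a strongly connected component of size ≥ 2 (or has a self-loop).
The vertices on cycles are {0, 2, 3, 5, 6, 7, 8} — 7 in total.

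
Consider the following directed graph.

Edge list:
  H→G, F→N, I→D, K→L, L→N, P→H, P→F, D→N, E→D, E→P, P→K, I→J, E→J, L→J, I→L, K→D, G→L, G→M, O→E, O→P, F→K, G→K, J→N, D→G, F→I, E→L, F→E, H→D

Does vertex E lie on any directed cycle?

Yes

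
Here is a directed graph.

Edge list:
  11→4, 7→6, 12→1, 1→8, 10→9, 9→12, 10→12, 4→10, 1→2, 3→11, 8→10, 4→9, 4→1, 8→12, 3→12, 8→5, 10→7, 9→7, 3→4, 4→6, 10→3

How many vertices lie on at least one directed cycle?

8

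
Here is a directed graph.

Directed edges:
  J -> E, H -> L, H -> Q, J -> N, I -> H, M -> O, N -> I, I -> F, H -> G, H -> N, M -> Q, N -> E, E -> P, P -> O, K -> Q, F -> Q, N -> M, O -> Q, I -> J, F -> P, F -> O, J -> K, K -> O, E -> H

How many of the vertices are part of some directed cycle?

A vertex is on a directed cycle iff it belongs to a strongly connected component of size ≥ 2 (or has a self-loop).
The vertices on cycles are {E, H, I, J, N} — 5 in total.

5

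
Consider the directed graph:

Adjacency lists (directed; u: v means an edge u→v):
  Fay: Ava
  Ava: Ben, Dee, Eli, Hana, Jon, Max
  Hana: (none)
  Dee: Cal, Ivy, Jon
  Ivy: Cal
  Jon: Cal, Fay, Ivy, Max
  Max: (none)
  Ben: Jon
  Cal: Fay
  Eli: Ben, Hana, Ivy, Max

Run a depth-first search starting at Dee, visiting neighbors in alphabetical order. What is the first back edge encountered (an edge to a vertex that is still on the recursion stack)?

Jon→Cal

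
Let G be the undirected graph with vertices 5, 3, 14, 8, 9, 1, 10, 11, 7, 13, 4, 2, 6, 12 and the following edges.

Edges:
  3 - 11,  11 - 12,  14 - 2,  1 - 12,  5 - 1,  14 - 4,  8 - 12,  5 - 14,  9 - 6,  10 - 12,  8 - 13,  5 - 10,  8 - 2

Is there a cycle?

Yes

DFS, tracking each vertex's parent; an edge to a visited non-parent vertex closes a cycle.
Start from 7:
visit 7 (parent –)
visit 5 (parent –)
  visit 14 (parent 5)
    visit 4 (parent 14)
      4–14: parent, skip
    14–5: parent, skip
    visit 2 (parent 14)
      2–14: parent, skip
      visit 8 (parent 2)
        visit 13 (parent 8)
          13–8: parent, skip
        visit 12 (parent 8)
          visit 10 (parent 12)
            10–12: parent, skip
            10–5: 5 visited and ≠ parent → cycle
Cycle: 5 – 14 – 2 – 8 – 12 – 10 – 5.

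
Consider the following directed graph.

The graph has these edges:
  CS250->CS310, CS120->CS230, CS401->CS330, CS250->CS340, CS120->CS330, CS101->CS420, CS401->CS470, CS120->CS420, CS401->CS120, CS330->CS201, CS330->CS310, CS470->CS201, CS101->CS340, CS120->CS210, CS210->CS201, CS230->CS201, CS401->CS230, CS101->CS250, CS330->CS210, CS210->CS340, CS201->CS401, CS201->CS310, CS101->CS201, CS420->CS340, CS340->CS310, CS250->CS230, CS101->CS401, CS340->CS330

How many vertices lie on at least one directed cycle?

9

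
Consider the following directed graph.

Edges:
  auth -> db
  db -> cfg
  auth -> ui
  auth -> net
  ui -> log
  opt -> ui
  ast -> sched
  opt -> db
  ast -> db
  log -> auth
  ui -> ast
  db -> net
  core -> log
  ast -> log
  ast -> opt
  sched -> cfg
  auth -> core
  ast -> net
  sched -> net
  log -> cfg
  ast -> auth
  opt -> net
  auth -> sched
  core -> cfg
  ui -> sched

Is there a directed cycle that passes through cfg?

No

cfg lies on a cycle iff there is a path from cfg back to itself.
Exploring from cfg, it never reaches itself; equivalently, its strongly connected component is a singleton.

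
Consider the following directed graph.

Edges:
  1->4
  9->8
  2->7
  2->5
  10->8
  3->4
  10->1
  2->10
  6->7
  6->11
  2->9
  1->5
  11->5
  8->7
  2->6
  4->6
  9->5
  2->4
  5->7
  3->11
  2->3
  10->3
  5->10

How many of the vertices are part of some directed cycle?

7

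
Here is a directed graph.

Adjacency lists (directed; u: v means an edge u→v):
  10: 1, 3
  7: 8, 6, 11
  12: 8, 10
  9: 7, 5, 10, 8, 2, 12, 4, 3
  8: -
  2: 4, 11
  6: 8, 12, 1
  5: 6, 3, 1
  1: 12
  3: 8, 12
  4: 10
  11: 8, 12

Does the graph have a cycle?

DFS with white/gray/black marking, starting from 6:
6 gray
  8 gray
  8 black
  12 gray
    12→8: 8 black — skip
    10 gray
      1 gray
        1→12: 12 is gray → back edge
Back edge found, so a cycle exists: 12 → 10 → 1 → 12.

Yes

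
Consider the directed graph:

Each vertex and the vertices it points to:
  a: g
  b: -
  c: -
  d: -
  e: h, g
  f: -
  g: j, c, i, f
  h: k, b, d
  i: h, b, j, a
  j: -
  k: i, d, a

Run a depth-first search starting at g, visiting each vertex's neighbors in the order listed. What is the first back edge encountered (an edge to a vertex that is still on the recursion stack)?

k→i

DFS from g (visiting each vertex's neighbors in the order listed); mark gray on enter, black on exit:
g gray
  j gray
  j black
  c gray
  c black
  i gray
    h gray
      k gray
        k→i: i is gray → back edge
First back edge: k → i.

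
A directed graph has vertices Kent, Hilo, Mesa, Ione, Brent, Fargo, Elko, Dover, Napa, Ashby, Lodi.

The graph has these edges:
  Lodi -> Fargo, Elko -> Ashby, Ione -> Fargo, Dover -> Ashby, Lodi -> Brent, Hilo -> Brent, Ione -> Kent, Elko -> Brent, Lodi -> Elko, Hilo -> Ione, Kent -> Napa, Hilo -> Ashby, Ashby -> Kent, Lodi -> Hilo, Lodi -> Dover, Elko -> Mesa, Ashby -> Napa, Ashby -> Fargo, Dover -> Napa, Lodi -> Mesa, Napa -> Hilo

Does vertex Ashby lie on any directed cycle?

Yes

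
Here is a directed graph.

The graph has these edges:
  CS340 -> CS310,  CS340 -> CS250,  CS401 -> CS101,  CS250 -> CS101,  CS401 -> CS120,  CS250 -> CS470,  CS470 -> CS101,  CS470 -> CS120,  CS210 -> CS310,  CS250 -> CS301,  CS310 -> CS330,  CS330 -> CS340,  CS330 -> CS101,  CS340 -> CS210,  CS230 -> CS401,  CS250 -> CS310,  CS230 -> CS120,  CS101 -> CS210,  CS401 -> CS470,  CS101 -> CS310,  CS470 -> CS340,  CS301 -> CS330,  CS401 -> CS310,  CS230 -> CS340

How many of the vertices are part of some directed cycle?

8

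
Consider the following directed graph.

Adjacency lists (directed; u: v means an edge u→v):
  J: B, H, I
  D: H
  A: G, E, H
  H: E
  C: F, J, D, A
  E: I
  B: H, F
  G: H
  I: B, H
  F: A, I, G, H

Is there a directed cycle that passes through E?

Yes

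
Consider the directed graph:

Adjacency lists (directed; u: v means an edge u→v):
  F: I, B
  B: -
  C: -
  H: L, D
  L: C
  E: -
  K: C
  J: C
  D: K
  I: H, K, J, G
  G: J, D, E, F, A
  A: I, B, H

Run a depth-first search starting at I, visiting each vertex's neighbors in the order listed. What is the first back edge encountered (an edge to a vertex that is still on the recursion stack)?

F→I

DFS from I (visiting each vertex's neighbors in the order listed); mark gray on enter, black on exit:
I gray
  H gray
    L gray
      C gray
      C black
    L black
    D gray
      K gray
        K→C: C black — skip
      K black
    D black
  H black
  I→K: K black — skip
  J gray
    J→C: C black — skip
  J black
  G gray
    G→J: J black — skip
    G→D: D black — skip
    E gray
    E black
    F gray
      F→I: I is gray → back edge
First back edge: F → I.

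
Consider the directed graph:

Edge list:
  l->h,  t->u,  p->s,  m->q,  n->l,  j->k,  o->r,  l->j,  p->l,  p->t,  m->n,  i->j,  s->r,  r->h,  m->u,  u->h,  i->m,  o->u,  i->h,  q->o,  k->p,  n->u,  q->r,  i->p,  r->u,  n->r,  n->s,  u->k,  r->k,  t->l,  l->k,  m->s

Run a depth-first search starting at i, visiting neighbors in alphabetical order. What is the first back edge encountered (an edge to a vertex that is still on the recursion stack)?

l→j

DFS from i (visiting neighbors in alphabetical order); mark gray on enter, black on exit:
i gray
  h gray
  h black
  j gray
    k gray
      p gray
        l gray
          l→h: h black — skip
          l→j: j is gray → back edge
First back edge: l → j.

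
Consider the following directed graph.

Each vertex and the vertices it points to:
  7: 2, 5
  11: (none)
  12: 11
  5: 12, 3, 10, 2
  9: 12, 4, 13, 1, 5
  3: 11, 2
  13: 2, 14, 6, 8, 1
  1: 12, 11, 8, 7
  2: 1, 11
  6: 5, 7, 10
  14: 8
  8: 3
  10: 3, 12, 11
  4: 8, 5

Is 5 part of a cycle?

Yes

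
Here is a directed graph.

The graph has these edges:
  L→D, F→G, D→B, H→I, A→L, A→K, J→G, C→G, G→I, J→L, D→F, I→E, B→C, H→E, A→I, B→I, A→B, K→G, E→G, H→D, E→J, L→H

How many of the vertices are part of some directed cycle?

10

A vertex is on a directed cycle iff it belongs to a strongly connected component of size ≥ 2 (or has a self-loop).
The vertices on cycles are {B, C, D, E, F, G, H, I, J, L} — 10 in total.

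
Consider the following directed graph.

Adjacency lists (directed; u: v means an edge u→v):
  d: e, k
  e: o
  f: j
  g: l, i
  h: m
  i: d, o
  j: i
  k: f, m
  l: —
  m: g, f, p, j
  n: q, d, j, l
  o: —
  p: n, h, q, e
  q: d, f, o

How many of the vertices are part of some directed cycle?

11

A vertex is on a directed cycle iff it belongs to a strongly connected component of size ≥ 2 (or has a self-loop).
The vertices on cycles are {d, f, g, h, i, j, k, m, n, p, q} — 11 in total.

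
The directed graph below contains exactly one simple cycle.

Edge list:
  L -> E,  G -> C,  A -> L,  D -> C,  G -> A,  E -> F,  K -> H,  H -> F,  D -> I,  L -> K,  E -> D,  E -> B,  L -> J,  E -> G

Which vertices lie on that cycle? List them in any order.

A, E, G, L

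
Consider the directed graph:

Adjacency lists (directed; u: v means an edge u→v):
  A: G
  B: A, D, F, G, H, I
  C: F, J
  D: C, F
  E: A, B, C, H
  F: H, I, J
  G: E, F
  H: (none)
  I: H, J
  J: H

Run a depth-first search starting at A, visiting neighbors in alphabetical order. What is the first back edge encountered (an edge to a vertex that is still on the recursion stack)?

DFS from A (visiting neighbors in alphabetical order); mark gray on enter, black on exit:
A gray
  G gray
    E gray
      E→A: A is gray → back edge
First back edge: E → A.

E->A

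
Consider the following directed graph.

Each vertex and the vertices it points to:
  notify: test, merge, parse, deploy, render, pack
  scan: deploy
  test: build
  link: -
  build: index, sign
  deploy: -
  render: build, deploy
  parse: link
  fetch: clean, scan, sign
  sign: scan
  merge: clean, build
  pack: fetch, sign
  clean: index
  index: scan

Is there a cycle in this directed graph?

No

DFS with white/gray/black marking, starting from merge:
merge gray
  clean gray
    index gray
      scan gray
        deploy gray
        deploy black
      scan black
    index black
  clean black
  build gray
    build→index: index black — skip
    sign gray
      sign→scan: scan black — skip
    sign black
  build black
merge black
notify gray
  test gray
    test→build: build black — skip
  test black
  notify→merge: merge black — skip
  parse gray
    link gray
    link black
  parse black
  notify→deploy: deploy black — skip
  render gray
    render→build: build black — skip
    render→deploy: deploy black — skip
  render black
  pack gray
    fetch gray
      fetch→clean: clean black — skip
      fetch→scan: scan black — skip
      fetch→sign: sign black — skip
    fetch black
    pack→sign: sign black — skip
  pack black
notify black
Every edge goes to a white or black vertex — no back edge, so the graph is acyclic.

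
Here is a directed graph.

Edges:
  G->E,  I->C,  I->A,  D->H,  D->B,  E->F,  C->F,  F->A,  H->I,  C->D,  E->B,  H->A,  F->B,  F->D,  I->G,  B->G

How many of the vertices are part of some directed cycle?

A vertex is on a directed cycle iff it belongs to a strongly connected component of size ≥ 2 (or has a self-loop).
The vertices on cycles are {B, C, D, E, F, G, H, I} — 8 in total.

8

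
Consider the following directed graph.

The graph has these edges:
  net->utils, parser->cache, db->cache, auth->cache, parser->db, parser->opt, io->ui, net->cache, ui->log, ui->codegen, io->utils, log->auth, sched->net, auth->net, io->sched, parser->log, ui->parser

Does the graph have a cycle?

DFS with white/gray/black marking, starting from io:
io gray
  sched gray
    net gray
      cache gray
      cache black
      utils gray
      utils black
    net black
  sched black
  io→utils: utils black — skip
  ui gray
    log gray
      auth gray
        auth→cache: cache black — skip
        auth→net: net black — skip
      auth black
    log black
    parser gray
      db gray
        db→cache: cache black — skip
      db black
      opt gray
      opt black
      parser→log: log black — skip
      parser→cache: cache black — skip
    parser black
    codegen gray
    codegen black
  ui black
io black
Every edge goes to a white or black vertex — no back edge, so the graph is acyclic.

No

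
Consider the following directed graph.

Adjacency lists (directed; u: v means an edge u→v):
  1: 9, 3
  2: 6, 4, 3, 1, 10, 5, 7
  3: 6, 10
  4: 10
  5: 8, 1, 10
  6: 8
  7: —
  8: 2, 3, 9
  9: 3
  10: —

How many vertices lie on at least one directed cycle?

7

A vertex is on a directed cycle iff it belongs to a strongly connected component of size ≥ 2 (or has a self-loop).
The vertices on cycles are {1, 2, 3, 5, 6, 8, 9} — 7 in total.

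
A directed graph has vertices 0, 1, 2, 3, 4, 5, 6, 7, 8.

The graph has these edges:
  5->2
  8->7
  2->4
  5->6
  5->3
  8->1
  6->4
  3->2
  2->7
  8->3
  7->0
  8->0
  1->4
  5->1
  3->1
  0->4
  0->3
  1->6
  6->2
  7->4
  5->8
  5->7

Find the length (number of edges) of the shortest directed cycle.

For each vertex v, BFS finds the shortest path from v back to v.
The shortest such closed walk is 0 → 3 → 2 → 7 → 0, length 4.

4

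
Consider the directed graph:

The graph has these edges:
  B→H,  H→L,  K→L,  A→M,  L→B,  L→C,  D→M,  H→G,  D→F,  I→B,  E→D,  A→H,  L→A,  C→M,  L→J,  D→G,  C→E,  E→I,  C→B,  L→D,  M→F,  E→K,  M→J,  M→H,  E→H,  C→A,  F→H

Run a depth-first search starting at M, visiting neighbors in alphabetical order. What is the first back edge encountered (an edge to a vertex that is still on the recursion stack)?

DFS from M (visiting neighbors in alphabetical order); mark gray on enter, black on exit:
M gray
  F gray
    H gray
      G gray
      G black
      L gray
        A gray
          A→H: H is gray → back edge
First back edge: A → H.

A->H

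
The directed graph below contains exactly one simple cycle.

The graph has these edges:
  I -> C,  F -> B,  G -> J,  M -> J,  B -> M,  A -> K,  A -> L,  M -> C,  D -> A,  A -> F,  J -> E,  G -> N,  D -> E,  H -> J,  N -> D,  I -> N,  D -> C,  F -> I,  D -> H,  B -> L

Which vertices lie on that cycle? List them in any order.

A, D, F, I, N

DFS with gray/black marking from N:
N gray
  D gray
    C gray
    C black
    H gray
      J gray
        E gray
        E black
      J black
    H black
    D→E: E black — skip
    A gray
      L gray
      L black
      F gray
        I gray
          I→C: C black — skip
          I→N: N is gray → back edge
Back edge closes the cycle N → D → A → F → I → N; its vertices are {A, D, F, I, N}.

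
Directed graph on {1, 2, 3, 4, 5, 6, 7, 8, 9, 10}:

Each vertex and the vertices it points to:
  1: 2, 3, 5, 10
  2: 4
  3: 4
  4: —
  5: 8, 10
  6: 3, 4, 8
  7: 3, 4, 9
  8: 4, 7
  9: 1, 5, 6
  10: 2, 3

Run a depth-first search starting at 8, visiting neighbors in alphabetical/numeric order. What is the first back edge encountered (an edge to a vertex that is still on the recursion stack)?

5->8

DFS from 8 (visiting neighbors in alphabetical/numeric order); mark gray on enter, black on exit:
8 gray
  4 gray
  4 black
  7 gray
    3 gray
      3→4: 4 black — skip
    3 black
    7→4: 4 black — skip
    9 gray
      1 gray
        2 gray
          2→4: 4 black — skip
        2 black
        1→3: 3 black — skip
        5 gray
          5→8: 8 is gray → back edge
First back edge: 5 → 8.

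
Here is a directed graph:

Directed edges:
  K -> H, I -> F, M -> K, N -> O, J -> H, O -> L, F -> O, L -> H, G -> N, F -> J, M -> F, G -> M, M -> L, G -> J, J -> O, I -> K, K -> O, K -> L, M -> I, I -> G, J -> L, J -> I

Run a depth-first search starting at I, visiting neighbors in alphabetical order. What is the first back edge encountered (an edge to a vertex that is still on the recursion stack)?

J->I

DFS from I (visiting neighbors in alphabetical order); mark gray on enter, black on exit:
I gray
  F gray
    J gray
      H gray
      H black
      J→I: I is gray → back edge
First back edge: J → I.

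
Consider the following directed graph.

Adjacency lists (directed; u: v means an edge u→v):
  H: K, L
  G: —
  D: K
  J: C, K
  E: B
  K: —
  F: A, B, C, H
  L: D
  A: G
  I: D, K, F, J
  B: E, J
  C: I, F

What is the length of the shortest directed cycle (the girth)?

For each vertex v, BFS finds the shortest path from v back to v.
The shortest such closed walk is F → C → F, length 2.

2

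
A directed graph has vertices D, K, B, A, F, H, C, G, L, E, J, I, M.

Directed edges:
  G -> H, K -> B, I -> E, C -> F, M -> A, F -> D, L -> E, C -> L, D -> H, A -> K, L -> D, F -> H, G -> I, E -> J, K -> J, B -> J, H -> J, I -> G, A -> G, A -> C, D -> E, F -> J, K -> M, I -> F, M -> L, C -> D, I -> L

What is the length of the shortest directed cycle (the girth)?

For each vertex v, BFS finds the shortest path from v back to v.
The shortest such closed walk is G → I → G, length 2.

2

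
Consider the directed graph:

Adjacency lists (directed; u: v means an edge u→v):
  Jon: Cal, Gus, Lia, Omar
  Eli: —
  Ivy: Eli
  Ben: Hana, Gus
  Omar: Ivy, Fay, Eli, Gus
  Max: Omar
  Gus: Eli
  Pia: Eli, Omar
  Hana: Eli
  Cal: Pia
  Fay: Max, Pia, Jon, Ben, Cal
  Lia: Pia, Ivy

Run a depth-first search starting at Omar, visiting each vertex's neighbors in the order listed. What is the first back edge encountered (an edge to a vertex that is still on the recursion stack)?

DFS from Omar (visiting each vertex's neighbors in the order listed); mark gray on enter, black on exit:
Omar gray
  Ivy gray
    Eli gray
    Eli black
  Ivy black
  Fay gray
    Max gray
      Max→Omar: Omar is gray → back edge
First back edge: Max → Omar.

Max->Omar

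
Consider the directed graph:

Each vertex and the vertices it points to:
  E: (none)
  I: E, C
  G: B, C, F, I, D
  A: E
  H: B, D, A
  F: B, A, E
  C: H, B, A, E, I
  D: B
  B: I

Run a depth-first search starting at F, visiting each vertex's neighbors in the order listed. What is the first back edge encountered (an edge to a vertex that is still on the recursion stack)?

H->B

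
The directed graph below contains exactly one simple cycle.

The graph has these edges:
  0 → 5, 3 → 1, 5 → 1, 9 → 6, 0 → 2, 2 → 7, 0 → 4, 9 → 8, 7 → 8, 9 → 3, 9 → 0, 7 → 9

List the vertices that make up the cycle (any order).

0, 2, 7, 9

DFS with gray/black marking from 9:
9 gray
  8 gray
  8 black
  3 gray
    1 gray
    1 black
  3 black
  0 gray
    2 gray
      7 gray
        7→9: 9 is gray → back edge
Back edge closes the cycle 9 → 0 → 2 → 7 → 9; its vertices are {0, 2, 7, 9}.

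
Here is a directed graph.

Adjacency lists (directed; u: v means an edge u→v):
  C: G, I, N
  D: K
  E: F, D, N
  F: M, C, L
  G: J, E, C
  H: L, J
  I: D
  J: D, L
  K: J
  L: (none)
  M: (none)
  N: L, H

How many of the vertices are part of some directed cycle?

A vertex is on a directed cycle iff it belongs to a strongly connected component of size ≥ 2 (or has a self-loop).
The vertices on cycles are {C, D, E, F, G, J, K} — 7 in total.

7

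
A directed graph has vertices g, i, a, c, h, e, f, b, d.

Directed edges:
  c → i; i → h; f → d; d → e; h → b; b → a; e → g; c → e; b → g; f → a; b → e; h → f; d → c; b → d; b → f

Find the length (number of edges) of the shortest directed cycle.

For each vertex v, BFS finds the shortest path from v back to v.
The shortest such closed walk is h → f → d → c → i → h, length 5.

5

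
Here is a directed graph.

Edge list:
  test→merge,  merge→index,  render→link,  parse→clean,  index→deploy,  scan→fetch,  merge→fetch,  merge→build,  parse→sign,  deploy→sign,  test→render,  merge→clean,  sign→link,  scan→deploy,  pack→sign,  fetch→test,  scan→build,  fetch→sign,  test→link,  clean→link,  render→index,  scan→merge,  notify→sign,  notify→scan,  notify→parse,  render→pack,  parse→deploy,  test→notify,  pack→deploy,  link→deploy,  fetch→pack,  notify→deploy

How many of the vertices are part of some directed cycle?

8

A vertex is on a directed cycle iff it belongs to a strongly connected component of size ≥ 2 (or has a self-loop).
The vertices on cycles are {link, scan, sign, test, fetch, merge, deploy, notify} — 8 in total.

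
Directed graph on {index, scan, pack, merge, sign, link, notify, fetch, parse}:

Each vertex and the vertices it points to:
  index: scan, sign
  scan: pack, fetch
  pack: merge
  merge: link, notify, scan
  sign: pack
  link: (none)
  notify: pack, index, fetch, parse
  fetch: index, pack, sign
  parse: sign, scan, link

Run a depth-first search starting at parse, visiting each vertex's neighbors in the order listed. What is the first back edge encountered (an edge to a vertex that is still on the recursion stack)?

DFS from parse (visiting each vertex's neighbors in the order listed); mark gray on enter, black on exit:
parse gray
  sign gray
    pack gray
      merge gray
        link gray
        link black
        notify gray
          notify→pack: pack is gray → back edge
First back edge: notify → pack.

notify->pack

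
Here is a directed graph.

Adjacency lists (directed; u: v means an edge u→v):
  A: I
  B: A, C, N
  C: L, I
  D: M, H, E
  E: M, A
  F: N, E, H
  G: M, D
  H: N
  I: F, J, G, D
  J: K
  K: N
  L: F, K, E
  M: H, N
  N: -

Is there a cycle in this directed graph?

Yes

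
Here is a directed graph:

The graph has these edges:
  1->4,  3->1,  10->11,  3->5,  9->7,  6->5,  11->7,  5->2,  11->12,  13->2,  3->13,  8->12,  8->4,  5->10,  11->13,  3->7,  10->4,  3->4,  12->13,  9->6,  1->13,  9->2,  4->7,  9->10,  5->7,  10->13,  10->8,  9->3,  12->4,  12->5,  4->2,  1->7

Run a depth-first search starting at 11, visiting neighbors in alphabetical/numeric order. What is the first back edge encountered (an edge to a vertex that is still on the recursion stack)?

DFS from 11 (visiting neighbors in alphabetical/numeric order); mark gray on enter, black on exit:
11 gray
  7 gray
  7 black
  12 gray
    4 gray
      2 gray
      2 black
      4→7: 7 black — skip
    4 black
    5 gray
      5→2: 2 black — skip
      5→7: 7 black — skip
      10 gray
        10→4: 4 black — skip
        8 gray
          8→4: 4 black — skip
          8→12: 12 is gray → back edge
First back edge: 8 → 12.

8→12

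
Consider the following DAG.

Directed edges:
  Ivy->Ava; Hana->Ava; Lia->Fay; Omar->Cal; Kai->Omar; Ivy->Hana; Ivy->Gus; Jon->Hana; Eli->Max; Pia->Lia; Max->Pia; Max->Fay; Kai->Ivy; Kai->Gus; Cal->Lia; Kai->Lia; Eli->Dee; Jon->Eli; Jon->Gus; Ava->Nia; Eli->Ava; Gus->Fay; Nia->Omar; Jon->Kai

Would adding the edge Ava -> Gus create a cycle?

Adding Ava→Gus creates a cycle iff Gus can already reach Ava.
Explore from Gus: no path reaches Ava. The graph stays acyclic.

No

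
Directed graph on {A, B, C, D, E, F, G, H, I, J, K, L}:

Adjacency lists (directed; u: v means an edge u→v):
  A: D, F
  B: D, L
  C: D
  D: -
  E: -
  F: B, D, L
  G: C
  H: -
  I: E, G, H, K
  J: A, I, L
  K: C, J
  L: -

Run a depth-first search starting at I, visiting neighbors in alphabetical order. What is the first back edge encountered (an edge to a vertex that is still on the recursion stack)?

J->I

DFS from I (visiting neighbors in alphabetical order); mark gray on enter, black on exit:
I gray
  E gray
  E black
  G gray
    C gray
      D gray
      D black
    C black
  G black
  H gray
  H black
  K gray
    K→C: C black — skip
    J gray
      A gray
        A→D: D black — skip
        F gray
          B gray
            B→D: D black — skip
            L gray
            L black
          B black
          F→D: D black — skip
          F→L: L black — skip
        F black
      A black
      J→I: I is gray → back edge
First back edge: J → I.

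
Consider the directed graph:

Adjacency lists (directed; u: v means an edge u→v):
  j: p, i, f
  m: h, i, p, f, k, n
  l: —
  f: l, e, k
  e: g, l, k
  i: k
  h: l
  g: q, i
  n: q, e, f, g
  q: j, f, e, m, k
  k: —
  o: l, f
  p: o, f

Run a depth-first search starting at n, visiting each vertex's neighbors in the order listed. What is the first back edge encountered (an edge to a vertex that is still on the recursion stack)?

DFS from n (visiting each vertex's neighbors in the order listed); mark gray on enter, black on exit:
n gray
  q gray
    j gray
      p gray
        o gray
          l gray
          l black
          f gray
            f→l: l black — skip
            e gray
              g gray
                g→q: q is gray → back edge
First back edge: g → q.

g->q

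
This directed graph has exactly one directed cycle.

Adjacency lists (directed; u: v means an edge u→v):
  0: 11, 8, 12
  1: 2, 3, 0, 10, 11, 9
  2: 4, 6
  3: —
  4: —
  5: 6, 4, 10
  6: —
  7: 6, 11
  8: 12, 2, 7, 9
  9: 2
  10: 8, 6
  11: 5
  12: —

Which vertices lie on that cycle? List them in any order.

5, 7, 8, 10, 11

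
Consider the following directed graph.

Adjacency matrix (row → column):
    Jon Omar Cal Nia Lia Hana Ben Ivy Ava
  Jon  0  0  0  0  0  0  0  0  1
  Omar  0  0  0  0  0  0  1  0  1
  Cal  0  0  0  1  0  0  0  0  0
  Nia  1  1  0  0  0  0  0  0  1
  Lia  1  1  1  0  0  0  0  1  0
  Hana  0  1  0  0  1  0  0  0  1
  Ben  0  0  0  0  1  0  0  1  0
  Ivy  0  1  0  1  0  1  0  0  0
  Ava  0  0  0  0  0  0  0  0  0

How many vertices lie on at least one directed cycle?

7

A vertex is on a directed cycle iff it belongs to a strongly connected component of size ≥ 2 (or has a self-loop).
The vertices on cycles are {Ben, Cal, Ivy, Lia, Nia, Hana, Omar} — 7 in total.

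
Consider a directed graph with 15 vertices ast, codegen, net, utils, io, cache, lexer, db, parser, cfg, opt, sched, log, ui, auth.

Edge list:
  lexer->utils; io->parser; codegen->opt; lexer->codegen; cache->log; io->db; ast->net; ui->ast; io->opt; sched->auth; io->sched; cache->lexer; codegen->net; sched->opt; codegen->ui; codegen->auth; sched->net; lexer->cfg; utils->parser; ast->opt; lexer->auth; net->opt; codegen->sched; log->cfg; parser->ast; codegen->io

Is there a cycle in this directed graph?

No

DFS with white/gray/black marking, starting from db:
db gray
db black
ast gray
  opt gray
  opt black
  net gray
    net→opt: opt black — skip
  net black
ast black
codegen gray
  io gray
    parser gray
      parser→ast: ast black — skip
    parser black
    io→db: db black — skip
    sched gray
      auth gray
      auth black
      sched→net: net black — skip
      sched→opt: opt black — skip
    sched black
    io→opt: opt black — skip
  io black
  ui gray
    ui→ast: ast black — skip
  ui black
  codegen→net: net black — skip
  codegen→opt: opt black — skip
  codegen→sched: sched black — skip
  codegen→auth: auth black — skip
codegen black
utils gray
  utils→parser: parser black — skip
utils black
cache gray
  lexer gray
    cfg gray
    cfg black
    lexer→codegen: codegen black — skip
    lexer→utils: utils black — skip
    lexer→auth: auth black — skip
  lexer black
  log gray
    log→cfg: cfg black — skip
  log black
cache black
Every edge goes to a white or black vertex — no back edge, so the graph is acyclic.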